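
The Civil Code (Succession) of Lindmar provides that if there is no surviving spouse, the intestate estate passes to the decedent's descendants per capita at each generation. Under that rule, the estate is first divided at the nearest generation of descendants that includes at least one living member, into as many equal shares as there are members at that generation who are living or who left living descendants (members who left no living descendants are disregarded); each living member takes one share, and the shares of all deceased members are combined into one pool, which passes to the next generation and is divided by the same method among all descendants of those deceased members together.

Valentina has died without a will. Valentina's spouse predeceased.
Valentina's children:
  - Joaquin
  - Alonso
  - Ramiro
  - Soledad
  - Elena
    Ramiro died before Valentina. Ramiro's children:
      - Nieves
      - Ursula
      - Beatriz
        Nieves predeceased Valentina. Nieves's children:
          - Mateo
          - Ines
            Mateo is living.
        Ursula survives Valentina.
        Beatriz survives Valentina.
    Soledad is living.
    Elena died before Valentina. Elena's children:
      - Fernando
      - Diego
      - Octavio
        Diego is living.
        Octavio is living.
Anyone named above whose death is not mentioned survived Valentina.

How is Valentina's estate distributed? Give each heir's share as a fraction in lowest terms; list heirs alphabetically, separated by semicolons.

There is no surviving spouse, so the entire estate passes to Valentina's descendants per capita at each generation.
At generation 1 (Joaquin, Alonso, Ramiro, Soledad, Elena) there are 5 shares of (1)/5 = 1/5 each.
Living: Joaquin, Alonso, and Soledad — each takes 1/5.
Deceased: Ramiro and Elena. Their combined 2/5 is pooled and carried to generation 2.
At generation 2 (Nieves, Ursula, Beatriz, Fernando, Diego, Octavio) there are 6 shares of (2/5)/6 = 1/15 each.
Living: Ursula, Beatriz, Fernando, Diego, and Octavio — each takes 1/15.
Deceased: Nieves. That 1/15 share is carried to generation 3.
At generation 3 (Mateo, Ines) there are 2 shares of (1/15)/2 = 1/30 each.
Living: Mateo and Ines — each takes 1/30.

Alonso 1/5; Beatriz 1/15; Diego 1/15; Fernando 1/15; Ines 1/30; Joaquin 1/5; Mateo 1/30; Octavio 1/15; Soledad 1/5; Ursula 1/15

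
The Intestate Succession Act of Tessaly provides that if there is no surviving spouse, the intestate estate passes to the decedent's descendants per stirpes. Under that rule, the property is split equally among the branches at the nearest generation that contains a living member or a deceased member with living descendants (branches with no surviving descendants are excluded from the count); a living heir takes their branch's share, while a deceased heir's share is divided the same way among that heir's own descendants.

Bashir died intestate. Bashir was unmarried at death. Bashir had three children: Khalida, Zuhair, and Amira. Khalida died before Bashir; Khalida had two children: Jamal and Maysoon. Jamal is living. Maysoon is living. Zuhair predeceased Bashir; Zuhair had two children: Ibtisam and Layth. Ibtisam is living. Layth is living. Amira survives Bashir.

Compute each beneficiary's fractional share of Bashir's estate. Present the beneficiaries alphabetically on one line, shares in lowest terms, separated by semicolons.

There is no surviving spouse, so the entire estate passes to Bashir's descendants per stirpes.
The estate is divided into 3 equal shares of 1/3 among Khalida, Zuhair, Amira.
Khalida predeceased; the 1/3 allotted to Khalida's branch passes to Khalida's issue by representation.
The 1/3 is divided into 2 equal shares of 1/6 among Jamal, Maysoon.
Jamal is living and takes 1/6.
Maysoon is living and takes 1/6.
Zuhair predeceased; the 1/3 allotted to Zuhair's branch passes to Zuhair's issue by representation.
The 1/3 is divided into 2 equal shares of 1/6 among Ibtisam, Layth.
Ibtisam is living and takes 1/6.
Layth is living and takes 1/6.
Amira is living and takes 1/3.

Amira 1/3; Ibtisam 1/6; Jamal 1/6; Layth 1/6; Maysoon 1/6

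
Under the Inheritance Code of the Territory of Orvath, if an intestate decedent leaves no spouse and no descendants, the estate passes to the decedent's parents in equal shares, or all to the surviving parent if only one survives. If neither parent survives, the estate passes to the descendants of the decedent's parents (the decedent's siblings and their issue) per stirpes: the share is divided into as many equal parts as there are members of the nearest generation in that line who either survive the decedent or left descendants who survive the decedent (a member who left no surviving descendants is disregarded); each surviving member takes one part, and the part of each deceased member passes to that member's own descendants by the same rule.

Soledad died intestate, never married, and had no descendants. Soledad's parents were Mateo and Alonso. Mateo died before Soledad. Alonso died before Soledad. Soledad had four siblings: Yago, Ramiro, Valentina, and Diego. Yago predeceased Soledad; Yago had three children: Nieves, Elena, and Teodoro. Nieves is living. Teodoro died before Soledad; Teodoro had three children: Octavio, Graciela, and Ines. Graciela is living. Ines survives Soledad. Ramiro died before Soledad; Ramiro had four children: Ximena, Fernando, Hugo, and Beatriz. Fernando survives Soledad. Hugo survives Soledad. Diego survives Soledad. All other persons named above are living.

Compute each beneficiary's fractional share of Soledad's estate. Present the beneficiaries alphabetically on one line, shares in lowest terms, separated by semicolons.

Beatriz 1/16; Diego 1/4; Elena 1/12; Fernando 1/16; Graciela 1/36; Hugo 1/16; Ines 1/36; Nieves 1/12; Octavio 1/36; Valentina 1/4; Ximena 1/16

Neither parent survives and there are no descendants, so the estate passes to Soledad's siblings and their issue per stirpes.
The estate is divided into 4 equal shares of 1/4 among Yago, Ramiro, Valentina, Diego.
Yago predeceased; the 1/4 allotted to Yago's branch passes to Yago's issue by representation.
The 1/4 is divided into 3 equal shares of 1/12 among Nieves, Elena, Teodoro.
Nieves is living and takes 1/12.
Elena is living and takes 1/12.
Teodoro predeceased; the 1/12 allotted to Teodoro's branch passes to Teodoro's issue by representation.
The 1/12 is divided into 3 equal shares of 1/36 among Octavio, Graciela, Ines.
Octavio is living and takes 1/36.
Graciela is living and takes 1/36.
Ines is living and takes 1/36.
Ramiro predeceased; the 1/4 allotted to Ramiro's branch passes to Ramiro's issue by representation.
The 1/4 is divided into 4 equal shares of 1/16 among Ximena, Fernando, Hugo, Beatriz.
Ximena is living and takes 1/16.
Fernando is living and takes 1/16.
Hugo is living and takes 1/16.
Beatriz is living and takes 1/16.
Valentina is living and takes 1/4.
Diego is living and takes 1/4.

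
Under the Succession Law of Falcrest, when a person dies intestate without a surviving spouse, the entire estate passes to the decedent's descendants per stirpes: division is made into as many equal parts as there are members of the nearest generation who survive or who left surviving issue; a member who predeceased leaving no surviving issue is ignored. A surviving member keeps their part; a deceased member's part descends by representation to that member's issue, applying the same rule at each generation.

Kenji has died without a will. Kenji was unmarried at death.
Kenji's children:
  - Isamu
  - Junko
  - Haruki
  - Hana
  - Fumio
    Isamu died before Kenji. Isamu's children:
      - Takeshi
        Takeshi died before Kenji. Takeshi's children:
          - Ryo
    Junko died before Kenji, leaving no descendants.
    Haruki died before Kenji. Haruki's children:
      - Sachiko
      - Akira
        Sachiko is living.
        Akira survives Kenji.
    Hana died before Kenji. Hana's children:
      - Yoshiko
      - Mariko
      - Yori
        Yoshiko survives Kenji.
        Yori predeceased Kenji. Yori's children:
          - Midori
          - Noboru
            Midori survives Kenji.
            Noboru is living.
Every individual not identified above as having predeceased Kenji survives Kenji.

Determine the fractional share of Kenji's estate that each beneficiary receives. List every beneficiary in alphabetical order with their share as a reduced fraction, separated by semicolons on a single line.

There is no surviving spouse, so the entire estate passes to Kenji's descendants per stirpes.
Junko left no surviving issue, so that branch lapses and is disregarded.
The estate is divided into 4 equal shares of 1/4 among Isamu, Haruki, Hana, Fumio.
Isamu predeceased; the 1/4 allotted to Isamu's branch passes to Isamu's issue by representation.
Takeshi's line is the sole branch at this level, so the full 1/4 passes to Takeshi's issue by representation.
Ryo is the sole taker at this level and receives the full 1/4.
Haruki predeceased; the 1/4 allotted to Haruki's branch passes to Haruki's issue by representation.
The 1/4 is divided into 2 equal shares of 1/8 among Sachiko, Akira.
Sachiko is living and takes 1/8.
Akira is living and takes 1/8.
Hana predeceased; the 1/4 allotted to Hana's branch passes to Hana's issue by representation.
The 1/4 is divided into 3 equal shares of 1/12 among Yoshiko, Mariko, Yori.
Yoshiko is living and takes 1/12.
Mariko is living and takes 1/12.
Yori predeceased; the 1/12 allotted to Yori's branch passes to Yori's issue by representation.
The 1/12 is divided into 2 equal shares of 1/24 among Midori, Noboru.
Midori is living and takes 1/24.
Noboru is living and takes 1/24.
Fumio is living and takes 1/4.

Akira 1/8; Fumio 1/4; Mariko 1/12; Midori 1/24; Noboru 1/24; Ryo 1/4; Sachiko 1/8; Yoshiko 1/12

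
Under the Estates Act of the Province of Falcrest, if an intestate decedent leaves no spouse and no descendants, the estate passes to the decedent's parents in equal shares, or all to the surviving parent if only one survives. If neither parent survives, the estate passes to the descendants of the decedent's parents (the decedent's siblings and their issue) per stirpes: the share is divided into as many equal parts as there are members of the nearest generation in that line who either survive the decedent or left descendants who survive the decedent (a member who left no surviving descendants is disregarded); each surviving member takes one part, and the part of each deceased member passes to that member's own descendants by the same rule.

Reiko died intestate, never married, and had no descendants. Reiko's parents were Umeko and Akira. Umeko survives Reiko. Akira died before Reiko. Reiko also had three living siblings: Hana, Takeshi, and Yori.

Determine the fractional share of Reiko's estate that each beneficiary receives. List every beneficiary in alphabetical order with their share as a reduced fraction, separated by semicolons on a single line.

Only one parent, Umeko, survives, so Umeko takes the entire estate. The siblings take nothing because a surviving parent has priority.

Umeko 1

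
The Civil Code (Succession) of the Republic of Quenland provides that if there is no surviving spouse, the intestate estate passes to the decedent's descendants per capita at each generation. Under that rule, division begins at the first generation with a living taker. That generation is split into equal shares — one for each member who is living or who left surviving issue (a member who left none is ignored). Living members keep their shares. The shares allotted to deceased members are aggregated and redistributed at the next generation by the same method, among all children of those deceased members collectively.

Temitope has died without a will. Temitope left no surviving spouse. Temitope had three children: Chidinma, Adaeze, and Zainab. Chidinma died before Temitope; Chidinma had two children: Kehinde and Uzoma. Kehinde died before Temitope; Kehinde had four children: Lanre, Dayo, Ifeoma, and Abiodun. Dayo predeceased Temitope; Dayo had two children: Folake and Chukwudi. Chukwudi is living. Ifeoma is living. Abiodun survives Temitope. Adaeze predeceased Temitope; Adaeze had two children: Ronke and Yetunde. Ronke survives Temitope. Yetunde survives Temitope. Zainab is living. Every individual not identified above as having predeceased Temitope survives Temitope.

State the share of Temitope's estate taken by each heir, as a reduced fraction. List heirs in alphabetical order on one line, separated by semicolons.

There is no surviving spouse, so the entire estate passes to Temitope's descendants per capita at each generation.
At generation 1 (Chidinma, Adaeze, Zainab) there are 3 shares of (1)/3 = 1/3 each.
Living: Zainab — each takes 1/3.
Deceased: Chidinma and Adaeze. Their combined 2/3 is pooled and carried to generation 2.
At generation 2 (Kehinde, Uzoma, Ronke, Yetunde) there are 4 shares of (2/3)/4 = 1/6 each.
Living: Uzoma, Ronke, and Yetunde — each takes 1/6.
Deceased: Kehinde. That 1/6 share is carried to generation 3.
At generation 3 (Lanre, Dayo, Ifeoma, Abiodun) there are 4 shares of (1/6)/4 = 1/24 each.
Living: Lanre, Ifeoma, and Abiodun — each takes 1/24.
Deceased: Dayo. That 1/24 share is carried to generation 4.
At generation 4 (Folake, Chukwudi) there are 2 shares of (1/24)/2 = 1/48 each.
Living: Folake and Chukwudi — each takes 1/48.

Abiodun 1/24; Chukwudi 1/48; Folake 1/48; Ifeoma 1/24; Lanre 1/24; Ronke 1/6; Uzoma 1/6; Yetunde 1/6; Zainab 1/3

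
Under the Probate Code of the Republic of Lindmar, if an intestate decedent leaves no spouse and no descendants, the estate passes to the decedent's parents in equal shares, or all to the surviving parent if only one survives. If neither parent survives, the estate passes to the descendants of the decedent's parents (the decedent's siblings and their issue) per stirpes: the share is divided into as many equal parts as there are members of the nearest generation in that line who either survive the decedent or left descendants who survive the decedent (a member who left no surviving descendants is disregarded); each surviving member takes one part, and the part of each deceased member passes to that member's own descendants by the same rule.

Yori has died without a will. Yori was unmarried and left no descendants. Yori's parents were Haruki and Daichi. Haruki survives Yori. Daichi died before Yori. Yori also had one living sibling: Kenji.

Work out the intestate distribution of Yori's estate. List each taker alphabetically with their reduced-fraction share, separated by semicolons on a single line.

Only one parent, Haruki, survives, so Haruki takes the entire estate. The siblings take nothing because a surviving parent has priority.

Haruki 1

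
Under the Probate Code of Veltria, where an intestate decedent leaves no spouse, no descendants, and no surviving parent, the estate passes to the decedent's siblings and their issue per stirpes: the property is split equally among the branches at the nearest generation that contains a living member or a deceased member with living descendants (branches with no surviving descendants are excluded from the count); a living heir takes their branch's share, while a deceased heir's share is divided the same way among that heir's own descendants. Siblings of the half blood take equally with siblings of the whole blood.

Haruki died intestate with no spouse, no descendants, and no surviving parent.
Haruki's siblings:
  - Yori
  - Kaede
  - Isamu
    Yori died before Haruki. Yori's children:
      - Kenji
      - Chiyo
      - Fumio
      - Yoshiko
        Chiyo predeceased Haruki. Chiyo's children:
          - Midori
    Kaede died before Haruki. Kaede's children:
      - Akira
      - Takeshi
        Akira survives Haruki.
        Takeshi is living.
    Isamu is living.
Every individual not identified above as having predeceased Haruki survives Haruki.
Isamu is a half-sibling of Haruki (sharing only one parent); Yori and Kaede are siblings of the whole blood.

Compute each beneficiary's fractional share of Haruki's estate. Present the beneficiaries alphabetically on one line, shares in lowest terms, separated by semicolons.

Akira 1/6; Fumio 1/12; Isamu 1/3; Kenji 1/12; Midori 1/12; Takeshi 1/6; Yoshiko 1/12

No spouse, descendants, or parent survives, so the estate passes to Haruki's siblings per stirpes.
Half-blood and whole-blood siblings take equally under the stated rule.
The estate is divided into 3 equal shares of 1/3 among Yori, Kaede, Isamu.
Yori predeceased; the 1/3 allotted to Yori's branch passes to Yori's issue by representation.
The 1/3 is divided into 4 equal shares of 1/12 among Kenji, Chiyo, Fumio, Yoshiko.
Kenji is living and takes 1/12.
Chiyo predeceased; the 1/12 allotted to Chiyo's branch passes to Chiyo's issue by representation.
Midori is the sole taker at this level and receives the full 1/12.
Fumio is living and takes 1/12.
Yoshiko is living and takes 1/12.
Kaede predeceased; the 1/3 allotted to Kaede's branch passes to Kaede's issue by representation.
The 1/3 is divided into 2 equal shares of 1/6 among Akira, Takeshi.
Akira is living and takes 1/6.
Takeshi is living and takes 1/6.
Isamu is living and takes 1/3.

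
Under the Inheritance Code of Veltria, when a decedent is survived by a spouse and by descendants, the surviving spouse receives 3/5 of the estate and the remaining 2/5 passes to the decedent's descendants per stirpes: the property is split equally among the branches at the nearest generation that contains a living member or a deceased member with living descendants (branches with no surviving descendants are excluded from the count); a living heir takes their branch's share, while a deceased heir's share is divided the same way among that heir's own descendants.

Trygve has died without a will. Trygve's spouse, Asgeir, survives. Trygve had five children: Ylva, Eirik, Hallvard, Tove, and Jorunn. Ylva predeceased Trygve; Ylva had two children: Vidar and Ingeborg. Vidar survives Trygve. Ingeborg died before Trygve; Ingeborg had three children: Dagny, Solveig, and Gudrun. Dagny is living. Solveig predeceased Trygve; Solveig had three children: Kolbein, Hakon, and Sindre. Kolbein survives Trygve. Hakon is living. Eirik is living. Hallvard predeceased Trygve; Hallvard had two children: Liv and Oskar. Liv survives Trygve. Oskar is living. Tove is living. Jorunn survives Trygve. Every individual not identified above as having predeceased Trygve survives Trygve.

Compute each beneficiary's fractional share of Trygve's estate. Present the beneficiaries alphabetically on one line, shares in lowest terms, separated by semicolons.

Asgeir, as surviving spouse, takes 3/5.
The remaining 2/5 passes to Trygve's descendants per stirpes.
The 2/5 is divided into 5 equal shares of 2/25 among Ylva, Eirik, Hallvard, Tove, Jorunn.
Ylva predeceased; the 2/25 allotted to Ylva's branch passes to Ylva's issue by representation.
The 2/25 is divided into 2 equal shares of 1/25 among Vidar, Ingeborg.
Vidar is living and takes 1/25.
Ingeborg predeceased; the 1/25 allotted to Ingeborg's branch passes to Ingeborg's issue by representation.
The 1/25 is divided into 3 equal shares of 1/75 among Dagny, Solveig, Gudrun.
Dagny is living and takes 1/75.
Solveig predeceased; the 1/75 allotted to Solveig's branch passes to Solveig's issue by representation.
The 1/75 is divided into 3 equal shares of 1/225 among Kolbein, Hakon, Sindre.
Kolbein is living and takes 1/225.
Hakon is living and takes 1/225.
Sindre is living and takes 1/225.
Gudrun is living and takes 1/75.
Eirik is living and takes 2/25.
Hallvard predeceased; the 2/25 allotted to Hallvard's branch passes to Hallvard's issue by representation.
The 2/25 is divided into 2 equal shares of 1/25 among Liv, Oskar.
Liv is living and takes 1/25.
Oskar is living and takes 1/25.
Tove is living and takes 2/25.
Jorunn is living and takes 2/25.

Asgeir 3/5; Dagny 1/75; Eirik 2/25; Gudrun 1/75; Hakon 1/225; Jorunn 2/25; Kolbein 1/225; Liv 1/25; Oskar 1/25; Sindre 1/225; Tove 2/25; Vidar 1/25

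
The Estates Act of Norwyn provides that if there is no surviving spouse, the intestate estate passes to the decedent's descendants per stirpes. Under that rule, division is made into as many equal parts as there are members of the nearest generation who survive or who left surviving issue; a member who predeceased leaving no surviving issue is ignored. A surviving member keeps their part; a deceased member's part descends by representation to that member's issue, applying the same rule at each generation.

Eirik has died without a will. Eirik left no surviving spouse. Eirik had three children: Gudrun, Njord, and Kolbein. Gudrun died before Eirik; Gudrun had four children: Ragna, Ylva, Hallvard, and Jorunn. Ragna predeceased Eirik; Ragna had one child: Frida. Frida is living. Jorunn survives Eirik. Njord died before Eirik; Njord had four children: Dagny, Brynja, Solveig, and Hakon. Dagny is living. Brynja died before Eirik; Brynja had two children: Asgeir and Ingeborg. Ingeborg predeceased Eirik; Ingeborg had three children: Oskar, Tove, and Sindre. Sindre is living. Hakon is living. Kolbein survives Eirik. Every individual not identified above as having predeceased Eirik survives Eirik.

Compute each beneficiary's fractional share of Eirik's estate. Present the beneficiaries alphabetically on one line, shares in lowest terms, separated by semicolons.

Asgeir 1/24; Dagny 1/12; Frida 1/12; Hakon 1/12; Hallvard 1/12; Jorunn 1/12; Kolbein 1/3; Oskar 1/72; Sindre 1/72; Solveig 1/12; Tove 1/72; Ylva 1/12

There is no surviving spouse, so the entire estate passes to Eirik's descendants per stirpes.
The estate is divided into 3 equal shares of 1/3 among Gudrun, Njord, Kolbein.
Gudrun predeceased; the 1/3 allotted to Gudrun's branch passes to Gudrun's issue by representation.
The 1/3 is divided into 4 equal shares of 1/12 among Ragna, Ylva, Hallvard, Jorunn.
Ragna predeceased; the 1/12 allotted to Ragna's branch passes to Ragna's issue by representation.
Frida is the sole taker at this level and receives the full 1/12.
Ylva is living and takes 1/12.
Hallvard is living and takes 1/12.
Jorunn is living and takes 1/12.
Njord predeceased; the 1/3 allotted to Njord's branch passes to Njord's issue by representation.
The 1/3 is divided into 4 equal shares of 1/12 among Dagny, Brynja, Solveig, Hakon.
Dagny is living and takes 1/12.
Brynja predeceased; the 1/12 allotted to Brynja's branch passes to Brynja's issue by representation.
The 1/12 is divided into 2 equal shares of 1/24 among Asgeir, Ingeborg.
Asgeir is living and takes 1/24.
Ingeborg predeceased; the 1/24 allotted to Ingeborg's branch passes to Ingeborg's issue by representation.
The 1/24 is divided into 3 equal shares of 1/72 among Oskar, Tove, Sindre.
Oskar is living and takes 1/72.
Tove is living and takes 1/72.
Sindre is living and takes 1/72.
Solveig is living and takes 1/12.
Hakon is living and takes 1/12.
Kolbein is living and takes 1/3.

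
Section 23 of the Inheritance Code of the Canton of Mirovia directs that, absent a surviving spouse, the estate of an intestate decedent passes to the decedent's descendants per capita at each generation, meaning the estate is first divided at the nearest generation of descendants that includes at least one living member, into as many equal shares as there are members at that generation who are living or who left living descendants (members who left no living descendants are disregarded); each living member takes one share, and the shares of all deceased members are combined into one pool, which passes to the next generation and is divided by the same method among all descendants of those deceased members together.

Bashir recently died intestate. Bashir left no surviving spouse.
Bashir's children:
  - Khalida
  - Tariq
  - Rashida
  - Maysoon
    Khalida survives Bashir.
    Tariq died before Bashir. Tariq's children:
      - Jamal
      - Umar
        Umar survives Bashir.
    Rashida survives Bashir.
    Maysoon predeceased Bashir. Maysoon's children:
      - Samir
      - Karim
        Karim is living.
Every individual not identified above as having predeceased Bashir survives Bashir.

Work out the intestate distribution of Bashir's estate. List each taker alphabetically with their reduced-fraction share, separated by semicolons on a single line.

There is no surviving spouse, so the entire estate passes to Bashir's descendants per capita at each generation.
At generation 1 (Khalida, Tariq, Rashida, Maysoon) there are 4 shares of (1)/4 = 1/4 each.
Living: Khalida and Rashida — each takes 1/4.
Deceased: Tariq and Maysoon. Their combined 1/2 is pooled and carried to generation 2.
At generation 2 (Jamal, Umar, Samir, Karim) there are 4 shares of (1/2)/4 = 1/8 each.
Living: Jamal, Umar, Samir, and Karim — each takes 1/8.

Jamal 1/8; Karim 1/8; Khalida 1/4; Rashida 1/4; Samir 1/8; Umar 1/8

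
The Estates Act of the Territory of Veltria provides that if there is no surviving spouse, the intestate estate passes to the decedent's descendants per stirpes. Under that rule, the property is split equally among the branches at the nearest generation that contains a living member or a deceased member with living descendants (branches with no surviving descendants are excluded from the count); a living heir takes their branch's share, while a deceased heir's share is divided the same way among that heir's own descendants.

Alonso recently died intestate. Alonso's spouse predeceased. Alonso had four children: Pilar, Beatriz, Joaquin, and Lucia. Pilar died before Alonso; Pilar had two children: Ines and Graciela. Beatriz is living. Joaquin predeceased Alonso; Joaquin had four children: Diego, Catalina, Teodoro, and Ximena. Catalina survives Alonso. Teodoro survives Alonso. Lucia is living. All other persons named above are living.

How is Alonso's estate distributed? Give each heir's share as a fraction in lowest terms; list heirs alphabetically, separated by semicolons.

There is no surviving spouse, so the entire estate passes to Alonso's descendants per stirpes.
The estate is divided into 4 equal shares of 1/4 among Pilar, Beatriz, Joaquin, Lucia.
Pilar predeceased; the 1/4 allotted to Pilar's branch passes to Pilar's issue by representation.
The 1/4 is divided into 2 equal shares of 1/8 among Ines, Graciela.
Ines is living and takes 1/8.
Graciela is living and takes 1/8.
Beatriz is living and takes 1/4.
Joaquin predeceased; the 1/4 allotted to Joaquin's branch passes to Joaquin's issue by representation.
The 1/4 is divided into 4 equal shares of 1/16 among Diego, Catalina, Teodoro, Ximena.
Diego is living and takes 1/16.
Catalina is living and takes 1/16.
Teodoro is living and takes 1/16.
Ximena is living and takes 1/16.
Lucia is living and takes 1/4.

Beatriz 1/4; Catalina 1/16; Diego 1/16; Graciela 1/8; Ines 1/8; Lucia 1/4; Teodoro 1/16; Ximena 1/16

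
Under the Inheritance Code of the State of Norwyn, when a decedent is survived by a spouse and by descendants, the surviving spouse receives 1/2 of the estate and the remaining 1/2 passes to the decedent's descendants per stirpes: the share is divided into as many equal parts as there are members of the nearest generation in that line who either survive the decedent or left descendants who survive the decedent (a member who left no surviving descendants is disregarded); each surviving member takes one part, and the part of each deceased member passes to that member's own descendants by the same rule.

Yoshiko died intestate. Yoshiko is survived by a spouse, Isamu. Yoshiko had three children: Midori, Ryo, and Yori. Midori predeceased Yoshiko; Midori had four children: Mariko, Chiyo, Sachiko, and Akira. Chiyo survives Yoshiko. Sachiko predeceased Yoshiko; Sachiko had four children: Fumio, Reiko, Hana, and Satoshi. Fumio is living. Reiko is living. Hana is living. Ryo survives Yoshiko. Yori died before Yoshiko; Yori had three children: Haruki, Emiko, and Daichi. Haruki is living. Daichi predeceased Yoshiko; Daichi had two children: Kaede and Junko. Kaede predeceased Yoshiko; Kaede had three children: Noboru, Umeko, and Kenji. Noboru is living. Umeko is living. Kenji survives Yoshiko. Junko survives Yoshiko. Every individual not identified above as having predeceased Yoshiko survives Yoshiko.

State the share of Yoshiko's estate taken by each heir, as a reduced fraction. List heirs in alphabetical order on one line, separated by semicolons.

Akira 1/24; Chiyo 1/24; Emiko 1/18; Fumio 1/96; Hana 1/96; Haruki 1/18; Isamu 1/2; Junko 1/36; Kenji 1/108; Mariko 1/24; Noboru 1/108; Reiko 1/96; Ryo 1/6; Satoshi 1/96; Umeko 1/108

Isamu, as surviving spouse, takes 1/2.
The remaining 1/2 passes to Yoshiko's descendants per stirpes.
The 1/2 is divided into 3 equal shares of 1/6 among Midori, Ryo, Yori.
Midori predeceased; the 1/6 allotted to Midori's branch passes to Midori's issue by representation.
The 1/6 is divided into 4 equal shares of 1/24 among Mariko, Chiyo, Sachiko, Akira.
Mariko is living and takes 1/24.
Chiyo is living and takes 1/24.
Sachiko predeceased; the 1/24 allotted to Sachiko's branch passes to Sachiko's issue by representation.
The 1/24 is divided into 4 equal shares of 1/96 among Fumio, Reiko, Hana, Satoshi.
Fumio is living and takes 1/96.
Reiko is living and takes 1/96.
Hana is living and takes 1/96.
Satoshi is living and takes 1/96.
Akira is living and takes 1/24.
Ryo is living and takes 1/6.
Yori predeceased; the 1/6 allotted to Yori's branch passes to Yori's issue by representation.
The 1/6 is divided into 3 equal shares of 1/18 among Haruki, Emiko, Daichi.
Haruki is living and takes 1/18.
Emiko is living and takes 1/18.
Daichi predeceased; the 1/18 allotted to Daichi's branch passes to Daichi's issue by representation.
The 1/18 is divided into 2 equal shares of 1/36 among Kaede, Junko.
Kaede predeceased; the 1/36 allotted to Kaede's branch passes to Kaede's issue by representation.
The 1/36 is divided into 3 equal shares of 1/108 among Noboru, Umeko, Kenji.
Noboru is living and takes 1/108.
Umeko is living and takes 1/108.
Kenji is living and takes 1/108.
Junko is living and takes 1/36.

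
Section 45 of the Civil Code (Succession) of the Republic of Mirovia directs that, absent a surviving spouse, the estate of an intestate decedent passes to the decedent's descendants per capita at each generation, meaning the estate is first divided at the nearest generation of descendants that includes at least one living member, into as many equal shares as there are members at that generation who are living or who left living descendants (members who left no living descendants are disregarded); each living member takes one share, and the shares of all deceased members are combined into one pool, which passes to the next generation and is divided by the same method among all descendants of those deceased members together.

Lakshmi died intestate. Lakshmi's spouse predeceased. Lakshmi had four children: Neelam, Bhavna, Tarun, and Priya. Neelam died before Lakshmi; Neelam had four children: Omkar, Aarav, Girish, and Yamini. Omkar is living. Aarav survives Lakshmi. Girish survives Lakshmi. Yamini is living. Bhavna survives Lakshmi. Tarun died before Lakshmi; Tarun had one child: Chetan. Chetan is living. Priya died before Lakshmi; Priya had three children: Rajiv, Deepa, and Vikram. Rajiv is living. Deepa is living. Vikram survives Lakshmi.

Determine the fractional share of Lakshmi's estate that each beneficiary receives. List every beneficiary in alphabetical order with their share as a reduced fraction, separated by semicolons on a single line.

There is no surviving spouse, so the entire estate passes to Lakshmi's descendants per capita at each generation.
At generation 1 (Neelam, Bhavna, Tarun, Priya) there are 4 shares of (1)/4 = 1/4 each.
Living: Bhavna — each takes 1/4.
Deceased: Neelam, Tarun, and Priya. Their combined 3/4 is pooled and carried to generation 2.
At generation 2 (Omkar, Aarav, Girish, Yamini, Chetan, Rajiv, Deepa, Vikram) there are 8 shares of (3/4)/8 = 3/32 each.
Living: Omkar, Aarav, Girish, Yamini, Chetan, Rajiv, Deepa, and Vikram — each takes 3/32.

Aarav 3/32; Bhavna 1/4; Chetan 3/32; Deepa 3/32; Girish 3/32; Omkar 3/32; Rajiv 3/32; Vikram 3/32; Yamini 3/32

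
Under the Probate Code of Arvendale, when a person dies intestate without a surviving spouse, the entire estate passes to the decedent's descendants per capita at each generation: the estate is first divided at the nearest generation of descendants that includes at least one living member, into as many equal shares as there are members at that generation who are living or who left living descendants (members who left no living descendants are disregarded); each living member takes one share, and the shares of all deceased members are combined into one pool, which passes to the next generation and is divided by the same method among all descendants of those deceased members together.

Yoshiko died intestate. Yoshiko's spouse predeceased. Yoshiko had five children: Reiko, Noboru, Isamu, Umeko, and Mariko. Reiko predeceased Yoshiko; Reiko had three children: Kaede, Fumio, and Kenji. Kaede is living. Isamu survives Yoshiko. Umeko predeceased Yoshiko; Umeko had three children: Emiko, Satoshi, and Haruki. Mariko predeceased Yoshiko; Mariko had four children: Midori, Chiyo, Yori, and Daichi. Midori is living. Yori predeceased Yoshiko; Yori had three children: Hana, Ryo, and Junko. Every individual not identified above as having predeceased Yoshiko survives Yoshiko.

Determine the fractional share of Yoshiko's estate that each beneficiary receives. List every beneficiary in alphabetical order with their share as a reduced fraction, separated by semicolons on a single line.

Chiyo 3/50; Daichi 3/50; Emiko 3/50; Fumio 3/50; Hana 1/50; Haruki 3/50; Isamu 1/5; Junko 1/50; Kaede 3/50; Kenji 3/50; Midori 3/50; Noboru 1/5; Ryo 1/50; Satoshi 3/50

There is no surviving spouse, so the entire estate passes to Yoshiko's descendants per capita at each generation.
At generation 1 (Reiko, Noboru, Isamu, Umeko, Mariko) there are 5 shares of (1)/5 = 1/5 each.
Living: Noboru and Isamu — each takes 1/5.
Deceased: Reiko, Umeko, and Mariko. Their combined 3/5 is pooled and carried to generation 2.
At generation 2 (Kaede, Fumio, Kenji, Emiko, Satoshi, Haruki, Midori, Chiyo, Yori, Daichi) there are 10 shares of (3/5)/10 = 3/50 each.
Living: Kaede, Fumio, Kenji, Emiko, Satoshi, Haruki, Midori, Chiyo, and Daichi — each takes 3/50.
Deceased: Yori. That 3/50 share is carried to generation 3.
At generation 3 (Hana, Ryo, Junko) there are 3 shares of (3/50)/3 = 1/50 each.
Living: Hana, Ryo, and Junko — each takes 1/50.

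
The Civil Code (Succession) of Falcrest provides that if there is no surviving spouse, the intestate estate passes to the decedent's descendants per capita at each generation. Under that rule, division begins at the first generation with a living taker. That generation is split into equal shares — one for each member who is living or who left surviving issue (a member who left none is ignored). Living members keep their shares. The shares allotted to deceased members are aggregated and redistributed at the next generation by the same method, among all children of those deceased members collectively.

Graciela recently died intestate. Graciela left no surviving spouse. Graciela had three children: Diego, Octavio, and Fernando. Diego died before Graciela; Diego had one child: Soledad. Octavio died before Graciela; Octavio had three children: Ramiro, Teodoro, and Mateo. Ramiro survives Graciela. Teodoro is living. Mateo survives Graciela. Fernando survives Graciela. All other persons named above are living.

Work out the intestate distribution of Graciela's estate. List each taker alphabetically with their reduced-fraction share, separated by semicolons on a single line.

Fernando 1/3; Mateo 1/6; Ramiro 1/6; Soledad 1/6; Teodoro 1/6

There is no surviving spouse, so the entire estate passes to Graciela's descendants per capita at each generation.
At generation 1 (Diego, Octavio, Fernando) there are 3 shares of (1)/3 = 1/3 each.
Living: Fernando — each takes 1/3.
Deceased: Diego and Octavio. Their combined 2/3 is pooled and carried to generation 2.
At generation 2 (Soledad, Ramiro, Teodoro, Mateo) there are 4 shares of (2/3)/4 = 1/6 each.
Living: Soledad, Ramiro, Teodoro, and Mateo — each takes 1/6.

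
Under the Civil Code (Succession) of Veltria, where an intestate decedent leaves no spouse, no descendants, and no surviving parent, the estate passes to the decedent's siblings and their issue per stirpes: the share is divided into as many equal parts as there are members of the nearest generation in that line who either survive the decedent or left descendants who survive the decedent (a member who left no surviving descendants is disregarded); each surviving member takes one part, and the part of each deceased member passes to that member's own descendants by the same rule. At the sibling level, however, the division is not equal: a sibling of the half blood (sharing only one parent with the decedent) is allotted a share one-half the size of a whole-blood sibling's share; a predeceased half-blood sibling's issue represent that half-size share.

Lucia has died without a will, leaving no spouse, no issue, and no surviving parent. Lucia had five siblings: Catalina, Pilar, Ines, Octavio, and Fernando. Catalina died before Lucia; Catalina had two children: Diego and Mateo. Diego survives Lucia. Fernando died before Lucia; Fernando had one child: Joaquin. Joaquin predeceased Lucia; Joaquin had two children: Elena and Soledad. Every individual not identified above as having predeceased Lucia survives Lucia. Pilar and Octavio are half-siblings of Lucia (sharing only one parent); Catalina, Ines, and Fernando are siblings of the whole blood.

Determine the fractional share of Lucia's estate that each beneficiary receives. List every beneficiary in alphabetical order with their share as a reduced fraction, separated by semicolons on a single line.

No spouse, descendants, or parent survives, so the estate passes to Lucia's siblings per stirpes.
Half-blood siblings count for one-half the weight of whole-blood siblings at the initial division.
Dividing 1 in proportion to weights (total weight 4): Catalina (weight 1) → 1/4; Pilar (weight 1/2) → 1/8; Ines (weight 1) → 1/4; Octavio (weight 1/2) → 1/8; Fernando (weight 1) → 1/4.
Catalina predeceased; the 1/4 allotted to Catalina's branch passes to Catalina's issue by representation.
The 1/4 is divided into 2 equal shares of 1/8 among Diego, Mateo.
Diego is living and takes 1/8.
Mateo is living and takes 1/8.
Pilar is living and takes 1/8.
Ines is living and takes 1/4.
Octavio is living and takes 1/8.
Fernando predeceased; the 1/4 allotted to Fernando's branch passes to Fernando's issue by representation.
Joaquin's line is the sole branch at this level, so the full 1/4 passes to Joaquin's issue by representation.
The 1/4 is divided into 2 equal shares of 1/8 among Elena, Soledad.
Elena is living and takes 1/8.
Soledad is living and takes 1/8.

Diego 1/8; Elena 1/8; Ines 1/4; Mateo 1/8; Octavio 1/8; Pilar 1/8; Soledad 1/8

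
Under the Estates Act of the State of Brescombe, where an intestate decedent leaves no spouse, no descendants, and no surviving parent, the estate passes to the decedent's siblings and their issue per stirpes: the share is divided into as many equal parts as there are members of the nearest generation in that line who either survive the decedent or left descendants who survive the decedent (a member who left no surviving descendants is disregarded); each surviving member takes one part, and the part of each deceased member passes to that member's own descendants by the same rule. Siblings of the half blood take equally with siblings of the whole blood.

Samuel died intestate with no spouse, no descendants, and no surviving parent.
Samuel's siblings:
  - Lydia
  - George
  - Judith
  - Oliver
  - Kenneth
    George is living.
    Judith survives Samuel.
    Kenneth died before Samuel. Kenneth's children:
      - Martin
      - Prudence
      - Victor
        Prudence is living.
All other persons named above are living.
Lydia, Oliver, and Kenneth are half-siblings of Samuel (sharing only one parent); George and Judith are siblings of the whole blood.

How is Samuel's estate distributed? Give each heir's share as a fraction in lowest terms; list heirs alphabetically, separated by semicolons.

George 1/5; Judith 1/5; Lydia 1/5; Martin 1/15; Oliver 1/5; Prudence 1/15; Victor 1/15

No spouse, descendants, or parent survives, so the estate passes to Samuel's siblings per stirpes.
Half-blood and whole-blood siblings take equally under the stated rule.
The estate is divided into 5 equal shares of 1/5 among Lydia, George, Judith, Oliver, Kenneth.
Lydia is living and takes 1/5.
George is living and takes 1/5.
Judith is living and takes 1/5.
Oliver is living and takes 1/5.
Kenneth predeceased; the 1/5 allotted to Kenneth's branch passes to Kenneth's issue by representation.
The 1/5 is divided into 3 equal shares of 1/15 among Martin, Prudence, Victor.
Martin is living and takes 1/15.
Prudence is living and takes 1/15.
Victor is living and takes 1/15.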